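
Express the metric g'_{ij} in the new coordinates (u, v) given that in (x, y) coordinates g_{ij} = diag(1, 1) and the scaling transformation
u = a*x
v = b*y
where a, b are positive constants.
Invert the transformation: x = u/a, y = v/b
g'_{ij} = (∂x^k/∂x'^i)(∂x^l/∂x'^j) g_{kl}; with g_{kl} = δ_{kl} this is Σ_k (∂x^k/∂x'^i)(∂x^k/∂x'^j).
Jacobian: ∂x/∂u = 1/a, ∂x/∂v = 0, ∂y/∂u = 0, ∂y/∂v = 1/b
g'_{uu} = (1/a)(1/a) + (0)(0) = 1/a^2
g'_{uv} = (1/a)(0) + (0)(1/b) = 0
g'_{vv} = (0)(0) + (1/b)(1/b) = 1/b^2
g'_{ij} = diag(1/a^2, 1/b^2)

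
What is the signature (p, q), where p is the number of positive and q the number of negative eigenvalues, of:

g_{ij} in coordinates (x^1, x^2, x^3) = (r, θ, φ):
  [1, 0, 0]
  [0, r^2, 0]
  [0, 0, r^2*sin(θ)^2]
The metric is diagonal, so its eigenvalues are the diagonal entries: 1, r^2, r^2*sin(θ)^2 (at a generic point, where coordinate-dependent entries are positive).
3 positive, 0 negative.
(3, 0) - Riemannian (positive definite)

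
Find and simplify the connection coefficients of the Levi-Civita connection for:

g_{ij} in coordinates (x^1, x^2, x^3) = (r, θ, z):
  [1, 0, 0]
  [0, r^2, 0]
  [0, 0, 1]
Using Γ^k_{ij} = (1/2) g^{km} (∂_i g_{mj} + ∂_j g_{mi} - ∂_m g_{ij}); the metric is diagonal, so only the m = k term contributes.
Non-zero symbols (using the symmetry Γ^k_{ij} = Γ^k_{ji}):
Γ^r_{θ θ} = (1/2) g^{rr} (∂_θ g_{rθ} + ∂_θ g_{rθ} - ∂_r g_{θθ}) = (1/2)(1)((0) + (0) - (2*r)) = -r
Γ^θ_{r θ} = (1/2) g^{θθ} (∂_r g_{θθ} + ∂_θ g_{θr} - ∂_θ g_{rθ}) = (1/2)(1/r^2)((2*r) + (0) - (0)) = 1/r
All other Christoffel symbols are zero.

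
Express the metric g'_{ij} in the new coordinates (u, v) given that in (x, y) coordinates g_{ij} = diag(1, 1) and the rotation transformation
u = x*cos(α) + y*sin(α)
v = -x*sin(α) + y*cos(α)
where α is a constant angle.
Invert the transformation: x = u*cos(α) - v*sin(α), y = u*sin(α) + v*cos(α)
g'_{ij} = (∂x^k/∂x'^i)(∂x^l/∂x'^j) g_{kl}; with g_{kl} = δ_{kl} this is Σ_k (∂x^k/∂x'^i)(∂x^k/∂x'^j).
Jacobian: ∂x/∂u = cos(α), ∂x/∂v = -sin(α), ∂y/∂u = sin(α), ∂y/∂v = cos(α)
g'_{uu} = (cos(α))(cos(α)) + (sin(α))(sin(α)) = 1
g'_{uv} = (cos(α))(-sin(α)) + (sin(α))(cos(α)) = 0
g'_{vv} = (-sin(α))(-sin(α)) + (cos(α))(cos(α)) = 1
g'_{ij} = diag(1, 1)
The Euclidean metric is invariant under rotations.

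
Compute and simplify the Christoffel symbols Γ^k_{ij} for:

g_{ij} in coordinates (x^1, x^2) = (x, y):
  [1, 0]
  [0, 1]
Using Γ^k_{ij} = (1/2) g^{km} (∂_i g_{mj} + ∂_j g_{mi} - ∂_m g_{ij}); the metric is diagonal, so only the m = k term contributes.
Every metric component is constant, so all ∂_m g_{ij} = 0 and every Christoffel symbol vanishes.
All Christoffel symbols are zero.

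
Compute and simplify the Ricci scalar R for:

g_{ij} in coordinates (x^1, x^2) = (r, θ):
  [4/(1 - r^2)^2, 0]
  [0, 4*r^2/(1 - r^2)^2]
Non-zero Christoffel symbols (Γ^k_{ij} = Γ^k_{ji}):
Γ^r_{r r} = 2*r/(1 - r^2)
Γ^r_{θ θ} = (r^3 + r)/(r^2 - 1)
Γ^θ_{r θ} = (-r^2 - 1)/(r^3 - r)
Ricci tensor (R_{ij} = R^k_{ikj}): R_{rr} = -4/(r^2 - 1)^2, R_{rθ} = 0, R_{θθ} = -4*r^2/(r^2 - 1)^2
Inverse metric: g^{rr} = (1 - r^2)^2/4, g^{θθ} = (1 - r^2)^2/(4*r^2)
R = g^{ij} R_{ij} = ((1 - r^2)^2/4)(-4/(r^2 - 1)^2) + ((1 - r^2)^2/(4*r^2))(-4*r^2/(r^2 - 1)^2) = -2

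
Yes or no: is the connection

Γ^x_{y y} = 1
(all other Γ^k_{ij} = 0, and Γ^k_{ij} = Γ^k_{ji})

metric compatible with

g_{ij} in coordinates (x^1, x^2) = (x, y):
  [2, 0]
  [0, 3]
Using ∇_k g_{ij} = ∂_k g_{ij} - Γ^m_{ki} g_{mj} - Γ^m_{kj} g_{im}:
∇_y g_{xy} = (0) - (0) - (2) = -2 ≠ 0
So the connection is not metric compatible (it is not the Levi-Civita connection).
No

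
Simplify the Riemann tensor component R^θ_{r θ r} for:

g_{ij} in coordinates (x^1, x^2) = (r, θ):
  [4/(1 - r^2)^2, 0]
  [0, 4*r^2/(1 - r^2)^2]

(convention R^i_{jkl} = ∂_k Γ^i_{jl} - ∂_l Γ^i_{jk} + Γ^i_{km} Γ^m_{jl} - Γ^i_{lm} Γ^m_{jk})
Non-zero Christoffel symbols (Γ^k_{ij} = Γ^k_{ji}):
Γ^r_{r r} = 2*r/(1 - r^2)
Γ^r_{θ θ} = (r^3 + r)/(r^2 - 1)
Γ^θ_{r θ} = (-r^2 - 1)/(r^3 - r)
R^θ_{r θ r} = ∂_θ Γ^θ_{r r} - ∂_r Γ^θ_{r θ} + Γ^θ_{θ m} Γ^m_{r r} - Γ^θ_{r m} Γ^m_{r θ}
  = (0) - ((r^4 + 4*r^2 - 1)/(r^3 - r)^2) + (2*(r^2 + 1)/(r^2 - 1)^2) - ((r^2 + 1)^2/(r^3 - r)^2) = -4/(r^2 - 1)^2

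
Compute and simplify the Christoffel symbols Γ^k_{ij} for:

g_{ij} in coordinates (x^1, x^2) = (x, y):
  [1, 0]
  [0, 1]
Using Γ^k_{ij} = (1/2) g^{km} (∂_i g_{mj} + ∂_j g_{mi} - ∂_m g_{ij}); the metric is diagonal, so only the m = k term contributes.
Every metric component is constant, so all ∂_m g_{ij} = 0 and every Christoffel symbol vanishes.
All Christoffel symbols are zero.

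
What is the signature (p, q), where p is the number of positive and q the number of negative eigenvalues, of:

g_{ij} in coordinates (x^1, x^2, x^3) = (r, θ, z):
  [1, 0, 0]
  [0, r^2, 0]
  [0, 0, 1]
The metric is diagonal, so its eigenvalues are the diagonal entries: 1, r^2, 1 (at a generic point, where coordinate-dependent entries are positive).
3 positive, 0 negative.
(3, 0) - Riemannian (positive definite)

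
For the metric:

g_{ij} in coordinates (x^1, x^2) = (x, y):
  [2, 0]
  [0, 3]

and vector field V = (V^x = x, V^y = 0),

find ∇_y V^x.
All Christoffel symbols are zero.
∇_y V^x = ∂_y V^x + Γ^x_{y j} V^j
  = (0) + (0)(x) + (0)(0)
  = 0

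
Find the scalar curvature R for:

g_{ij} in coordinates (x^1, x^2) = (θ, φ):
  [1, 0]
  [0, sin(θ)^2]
Non-zero Christoffel symbols (Γ^k_{ij} = Γ^k_{ji}):
Γ^θ_{φ φ} = -sin(2*θ)/2
Γ^φ_{θ φ} = 1/tan(θ)
Ricci tensor (R_{ij} = R^k_{ikj}): R_{θθ} = 1, R_{θφ} = 0, R_{φφ} = sin(θ)^2
Inverse metric: g^{θθ} = 1, g^{φφ} = 1/sin(θ)^2
R = g^{ij} R_{ij} = (1)(1) + (1/sin(θ)^2)(sin(θ)^2) = 2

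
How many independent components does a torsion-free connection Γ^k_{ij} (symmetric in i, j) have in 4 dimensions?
Γ^k_{ij} has n choices for the upper index and n(n+1)/2 independent symmetric lower index pairs.
Total = 4 × 4×5/2 = 4 × 10 = 40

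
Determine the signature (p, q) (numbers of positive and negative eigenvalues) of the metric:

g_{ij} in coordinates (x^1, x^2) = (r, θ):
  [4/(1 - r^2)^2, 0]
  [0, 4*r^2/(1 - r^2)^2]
The metric is diagonal, so its eigenvalues are the diagonal entries: 4/(1 - r^2)^2, 4*r^2/(1 - r^2)^2 (at a generic point, where coordinate-dependent entries are positive).
2 positive, 0 negative.
(2, 0) - Riemannian (positive definite)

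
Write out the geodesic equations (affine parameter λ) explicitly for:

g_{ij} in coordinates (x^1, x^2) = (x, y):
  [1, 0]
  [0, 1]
Geodesic equation: d^2x^k/dλ^2 + Γ^k_{ij} (dx^i/dλ)(dx^j/dλ) = 0.
All Christoffel symbols vanish, so the geodesics are straight lines:
d^2x/dλ^2 = 0
d^2y/dλ^2 = 0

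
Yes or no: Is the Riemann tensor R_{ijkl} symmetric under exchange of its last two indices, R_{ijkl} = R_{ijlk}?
It is antisymmetric in the last pair: R_{ijkl} = -R_{ijlk}.
No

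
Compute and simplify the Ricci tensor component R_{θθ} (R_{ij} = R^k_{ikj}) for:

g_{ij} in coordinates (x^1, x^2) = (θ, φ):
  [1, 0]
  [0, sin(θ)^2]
Non-zero Christoffel symbols (Γ^k_{ij} = Γ^k_{ji}):
Γ^θ_{φ φ} = -sin(2*θ)/2
Γ^φ_{θ φ} = 1/tan(θ)
R^θ_{θ θ θ} = 0 (a repeated index in an antisymmetric pair)
R^φ_{θ φ θ} = ∂_φ Γ^φ_{θ θ} - ∂_θ Γ^φ_{θ φ} + Γ^φ_{φ m} Γ^m_{θ θ} - Γ^φ_{θ m} Γ^m_{θ φ}
  = (0) - (-1/sin(θ)^2) + (0) - (1/tan(θ)^2) = 1
R_{θθ} = R^θ_{θ θ θ} + R^φ_{θ φ θ} = (0) + (1) = 1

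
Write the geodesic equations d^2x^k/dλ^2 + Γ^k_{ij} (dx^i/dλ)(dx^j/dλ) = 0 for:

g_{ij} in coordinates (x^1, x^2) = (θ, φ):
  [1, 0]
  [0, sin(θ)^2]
Geodesic equation: d^2x^k/dλ^2 + Γ^k_{ij} (dx^i/dλ)(dx^j/dλ) = 0.
Non-zero Christoffel symbols:
Γ^θ_{φ φ} = -sin(2*θ)/2
Γ^φ_{θ φ} = 1/tan(θ)
Substituting (the symmetric pair Γ^k_{ij}, Γ^k_{ji} combines into a factor 2):
d^2θ/dλ^2 - (sin(2*θ)/2) (dφ/dλ)^2 = 0
d^2φ/dλ^2 + (2/tan(θ)) (dθ/dλ)(dφ/dλ) = 0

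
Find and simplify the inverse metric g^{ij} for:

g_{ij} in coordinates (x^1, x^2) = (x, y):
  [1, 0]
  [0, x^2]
The metric is diagonal, so g^{ij} is diagonal with entries 1/g_{ii}: diag(1, 1/(x^2)).
g^{ij}:
  [1, 0]
  [0, 1/x^2]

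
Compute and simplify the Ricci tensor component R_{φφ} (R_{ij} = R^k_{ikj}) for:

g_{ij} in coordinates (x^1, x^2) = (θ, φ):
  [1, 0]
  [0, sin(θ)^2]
Non-zero Christoffel symbols (Γ^k_{ij} = Γ^k_{ji}):
Γ^θ_{φ φ} = -sin(2*θ)/2
Γ^φ_{θ φ} = 1/tan(θ)
R^θ_{φ θ φ} = ∂_θ Γ^θ_{φ φ} - ∂_φ Γ^θ_{φ θ} + Γ^θ_{θ m} Γ^m_{φ φ} - Γ^θ_{φ m} Γ^m_{φ θ}
  = (-cos(2*θ)) - (0) + (0) - (-cos(θ)^2) = sin(θ)^2
R^φ_{φ φ φ} = 0 (a repeated index in an antisymmetric pair)
R_{φφ} = R^θ_{φ θ φ} + R^φ_{φ φ φ} = (sin(θ)^2) + (0) = sin(θ)^2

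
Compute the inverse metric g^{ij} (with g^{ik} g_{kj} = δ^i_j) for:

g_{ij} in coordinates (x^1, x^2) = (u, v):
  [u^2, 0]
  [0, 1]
The metric is diagonal, so g^{ij} is diagonal with entries 1/g_{ii}: diag(1/(u^2), 1).
g^{ij}:
  [1/u^2, 0]
  [0, 1]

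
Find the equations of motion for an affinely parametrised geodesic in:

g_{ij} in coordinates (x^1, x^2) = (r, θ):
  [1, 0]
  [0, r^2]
Geodesic equation: d^2x^k/dλ^2 + Γ^k_{ij} (dx^i/dλ)(dx^j/dλ) = 0.
Non-zero Christoffel symbols:
Γ^r_{θ θ} = -r
Γ^θ_{r θ} = 1/r
Substituting (the symmetric pair Γ^k_{ij}, Γ^k_{ji} combines into a factor 2):
d^2r/dλ^2 - r (dθ/dλ)^2 = 0
d^2θ/dλ^2 + (2/r) (dr/dλ)(dθ/dλ) = 0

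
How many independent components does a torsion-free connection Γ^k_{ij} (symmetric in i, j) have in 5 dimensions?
Γ^k_{ij} has n choices for the upper index and n(n+1)/2 independent symmetric lower index pairs.
Total = 5 × 5×6/2 = 5 × 15 = 75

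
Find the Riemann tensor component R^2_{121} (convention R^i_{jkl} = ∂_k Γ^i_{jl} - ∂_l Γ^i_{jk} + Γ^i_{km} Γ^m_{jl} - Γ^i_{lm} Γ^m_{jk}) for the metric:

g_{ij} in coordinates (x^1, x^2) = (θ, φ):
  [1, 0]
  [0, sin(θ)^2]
Non-zero Christoffel symbols (Γ^k_{ij} = Γ^k_{ji}):
Γ^θ_{φ φ} = -sin(2*θ)/2
Γ^φ_{θ φ} = 1/tan(θ)
R^φ_{θ φ θ} = ∂_φ Γ^φ_{θ θ} - ∂_θ Γ^φ_{θ φ} + Γ^φ_{φ m} Γ^m_{θ θ} - Γ^φ_{θ m} Γ^m_{θ φ}
  = (0) - (-1/sin(θ)^2) + (0) - (1/tan(θ)^2) = 1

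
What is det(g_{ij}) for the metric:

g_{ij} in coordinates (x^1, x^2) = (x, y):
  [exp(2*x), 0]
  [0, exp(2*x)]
For a 2×2 metric: det(g) = g_{11}·g_{22} - g_{12}·g_{21}
= (exp(2*x))·(exp(2*x)) - (0)·(0)
= exp(4*x) - 0
det(g) = exp(4*x)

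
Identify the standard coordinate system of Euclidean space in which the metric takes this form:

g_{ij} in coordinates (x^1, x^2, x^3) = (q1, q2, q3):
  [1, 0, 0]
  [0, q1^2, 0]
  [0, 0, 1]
The line element ds^2 = dq1^2 + q1^2 dq2^2 + dq3^2 is dr^2 + r^2 dθ^2 + dz^2 with q1 = r, q2 = θ, q3 = z.
cylindrical coordinates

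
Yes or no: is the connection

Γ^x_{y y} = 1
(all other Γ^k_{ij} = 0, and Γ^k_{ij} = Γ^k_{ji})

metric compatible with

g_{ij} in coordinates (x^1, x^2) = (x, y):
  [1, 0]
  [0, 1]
Using ∇_k g_{ij} = ∂_k g_{ij} - Γ^m_{ki} g_{mj} - Γ^m_{kj} g_{im}:
∇_y g_{xy} = (0) - (0) - (1) = -1 ≠ 0
So the connection is not metric compatible (it is not the Levi-Civita connection).
No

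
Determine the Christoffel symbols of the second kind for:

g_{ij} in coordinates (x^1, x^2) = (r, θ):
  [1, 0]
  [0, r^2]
Using Γ^k_{ij} = (1/2) g^{km} (∂_i g_{mj} + ∂_j g_{mi} - ∂_m g_{ij}); the metric is diagonal, so only the m = k term contributes.
Non-zero symbols (using the symmetry Γ^k_{ij} = Γ^k_{ji}):
Γ^r_{θ θ} = (1/2) g^{rr} (∂_θ g_{rθ} + ∂_θ g_{rθ} - ∂_r g_{θθ}) = (1/2)(1)((0) + (0) - (2*r)) = -r
Γ^θ_{r θ} = (1/2) g^{θθ} (∂_r g_{θθ} + ∂_θ g_{θr} - ∂_θ g_{rθ}) = (1/2)(1/r^2)((2*r) + (0) - (0)) = 1/r
All other Christoffel symbols are zero.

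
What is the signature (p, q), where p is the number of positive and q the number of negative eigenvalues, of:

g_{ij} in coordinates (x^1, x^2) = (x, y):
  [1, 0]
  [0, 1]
The metric is diagonal, so its eigenvalues are the diagonal entries: 1, 1 (at a generic point, where coordinate-dependent entries are positive).
2 positive, 0 negative.
(2, 0) - Riemannian (positive definite)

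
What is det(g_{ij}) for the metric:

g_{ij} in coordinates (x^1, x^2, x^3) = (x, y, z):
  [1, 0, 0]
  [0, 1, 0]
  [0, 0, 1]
Diagonal metric: det(g) = g_{11}·g_{22}·g_{33}
= (1)·(1)·(1)
det(g) = 1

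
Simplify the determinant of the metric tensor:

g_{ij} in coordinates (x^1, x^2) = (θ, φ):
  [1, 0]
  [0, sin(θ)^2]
For a 2×2 metric: det(g) = g_{11}·g_{22} - g_{12}·g_{21}
= (1)·(sin(θ)^2) - (0)·(0)
= sin(θ)^2 - 0
det(g) = sin(θ)^2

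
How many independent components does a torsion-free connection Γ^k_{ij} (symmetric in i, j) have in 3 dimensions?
Γ^k_{ij} has n choices for the upper index and n(n+1)/2 independent symmetric lower index pairs.
Total = 3 × 3×4/2 = 3 × 6 = 18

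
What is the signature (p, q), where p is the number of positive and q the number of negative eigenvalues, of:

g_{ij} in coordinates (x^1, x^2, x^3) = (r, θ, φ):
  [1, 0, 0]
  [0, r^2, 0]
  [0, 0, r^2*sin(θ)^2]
The metric is diagonal, so its eigenvalues are the diagonal entries: 1, r^2, r^2*sin(θ)^2 (at a generic point, where coordinate-dependent entries are positive).
3 positive, 0 negative.
(3, 0) - Riemannian (positive definite)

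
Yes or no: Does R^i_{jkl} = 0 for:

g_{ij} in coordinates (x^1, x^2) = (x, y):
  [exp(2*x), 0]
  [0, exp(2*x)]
Non-zero Christoffel symbols:
Γ^x_{x x} = 1
Γ^x_{y y} = -1
Γ^y_{x y} = 1
Ricci tensor: R_{xx} = 0, R_{xy} = 0, R_{yy} = 0
All R_{ij} vanish; in 2 dimensions the Riemann tensor is fully determined by the Ricci tensor, so R^i_{jkl} = 0: the metric is flat (curvilinear coordinates on flat space).
Yes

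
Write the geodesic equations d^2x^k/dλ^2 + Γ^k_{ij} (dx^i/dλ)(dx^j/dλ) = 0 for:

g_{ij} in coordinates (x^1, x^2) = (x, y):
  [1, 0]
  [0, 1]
Geodesic equation: d^2x^k/dλ^2 + Γ^k_{ij} (dx^i/dλ)(dx^j/dλ) = 0.
All Christoffel symbols vanish, so the geodesics are straight lines:
d^2x/dλ^2 = 0
d^2y/dλ^2 = 0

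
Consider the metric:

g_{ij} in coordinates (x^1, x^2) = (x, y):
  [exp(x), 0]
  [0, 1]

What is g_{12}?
With x^1 = x, x^2 = y, g_{12} = g_{xy} is the row-1, column-2 entry of the matrix.
g_{12} = 0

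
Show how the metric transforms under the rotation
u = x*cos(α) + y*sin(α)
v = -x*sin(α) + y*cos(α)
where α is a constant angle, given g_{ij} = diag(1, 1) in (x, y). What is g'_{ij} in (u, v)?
Invert the transformation: x = u*cos(α) - v*sin(α), y = u*sin(α) + v*cos(α)
g'_{ij} = (∂x^k/∂x'^i)(∂x^l/∂x'^j) g_{kl}; with g_{kl} = δ_{kl} this is Σ_k (∂x^k/∂x'^i)(∂x^k/∂x'^j).
Jacobian: ∂x/∂u = cos(α), ∂x/∂v = -sin(α), ∂y/∂u = sin(α), ∂y/∂v = cos(α)
g'_{uu} = (cos(α))(cos(α)) + (sin(α))(sin(α)) = 1
g'_{uv} = (cos(α))(-sin(α)) + (sin(α))(cos(α)) = 0
g'_{vv} = (-sin(α))(-sin(α)) + (cos(α))(cos(α)) = 1
g'_{ij} = diag(1, 1)
The Euclidean metric is invariant under rotations.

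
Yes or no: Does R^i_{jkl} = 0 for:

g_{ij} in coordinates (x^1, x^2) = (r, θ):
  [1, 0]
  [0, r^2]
Non-zero Christoffel symbols:
Γ^r_{θ θ} = -r
Γ^θ_{r θ} = 1/r
Ricci tensor: R_{rr} = 0, R_{rθ} = 0, R_{θθ} = 0
All R_{ij} vanish; in 2 dimensions the Riemann tensor is fully determined by the Ricci tensor, so R^i_{jkl} = 0: the metric is flat (curvilinear coordinates on flat space).
Yes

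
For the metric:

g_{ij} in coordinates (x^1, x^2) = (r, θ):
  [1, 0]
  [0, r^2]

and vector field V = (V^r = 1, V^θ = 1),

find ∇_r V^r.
Non-zero Christoffel symbols:
Γ^r_{θ θ} = -r
Γ^θ_{r θ} = 1/r
∇_r V^r = ∂_r V^r + Γ^r_{r j} V^j
  = (0) + (0)(1) + (0)(1)
  = 0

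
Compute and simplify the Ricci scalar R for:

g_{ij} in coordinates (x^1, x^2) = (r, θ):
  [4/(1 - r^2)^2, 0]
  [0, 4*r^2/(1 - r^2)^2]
Non-zero Christoffel symbols (Γ^k_{ij} = Γ^k_{ji}):
Γ^r_{r r} = 2*r/(1 - r^2)
Γ^r_{θ θ} = (r^3 + r)/(r^2 - 1)
Γ^θ_{r θ} = (-r^2 - 1)/(r^3 - r)
Ricci tensor (R_{ij} = R^k_{ikj}): R_{rr} = -4/(r^2 - 1)^2, R_{rθ} = 0, R_{θθ} = -4*r^2/(r^2 - 1)^2
Inverse metric: g^{rr} = (1 - r^2)^2/4, g^{θθ} = (1 - r^2)^2/(4*r^2)
R = g^{ij} R_{ij} = ((1 - r^2)^2/4)(-4/(r^2 - 1)^2) + ((1 - r^2)^2/(4*r^2))(-4*r^2/(r^2 - 1)^2) = -2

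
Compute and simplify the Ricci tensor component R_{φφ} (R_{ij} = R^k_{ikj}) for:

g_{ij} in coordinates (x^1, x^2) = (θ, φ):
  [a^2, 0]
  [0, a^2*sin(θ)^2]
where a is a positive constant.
Non-zero Christoffel symbols (Γ^k_{ij} = Γ^k_{ji}):
Γ^θ_{φ φ} = -sin(2*θ)/2
Γ^φ_{θ φ} = 1/tan(θ)
R^θ_{φ θ φ} = ∂_θ Γ^θ_{φ φ} - ∂_φ Γ^θ_{φ θ} + Γ^θ_{θ m} Γ^m_{φ φ} - Γ^θ_{φ m} Γ^m_{φ θ}
  = (-cos(2*θ)) - (0) + (0) - (-cos(θ)^2) = sin(θ)^2
R^φ_{φ φ φ} = 0 (a repeated index in an antisymmetric pair)
R_{φφ} = R^θ_{φ θ φ} + R^φ_{φ φ φ} = (sin(θ)^2) + (0) = sin(θ)^2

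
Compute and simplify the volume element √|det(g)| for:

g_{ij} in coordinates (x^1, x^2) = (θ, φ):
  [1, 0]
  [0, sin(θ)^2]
det(g) = sin(θ)^2
√|det(g)| = sin(θ) (taking 0 < θ < π so that |sin(θ)| = sin(θ))
Volume element: dV = sin(θ) dθ dφ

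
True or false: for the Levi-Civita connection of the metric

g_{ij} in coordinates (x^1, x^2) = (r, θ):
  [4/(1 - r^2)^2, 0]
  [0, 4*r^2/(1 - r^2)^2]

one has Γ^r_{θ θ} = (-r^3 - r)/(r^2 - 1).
Γ^r_{θ θ} = (1/2) g^{rr} (∂_θ g_{rθ} + ∂_θ g_{rθ} - ∂_r g_{θθ}) = (1/2)((1 - r^2)^2/4)((0) + (0) - (-8*(r^3 + r)/(r^2 - 1)^3)) = (r^3 + r)/(r^2 - 1)
This differs from the proposed value (-r^3 - r)/(r^2 - 1).
False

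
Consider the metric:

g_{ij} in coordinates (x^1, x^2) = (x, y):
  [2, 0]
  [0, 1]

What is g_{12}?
With x^1 = x, x^2 = y, g_{12} = g_{xy} is the row-1, column-2 entry of the matrix.
g_{12} = 0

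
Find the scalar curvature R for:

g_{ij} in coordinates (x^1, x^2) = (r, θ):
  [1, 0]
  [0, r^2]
Non-zero Christoffel symbols (Γ^k_{ij} = Γ^k_{ji}):
Γ^r_{θ θ} = -r
Γ^θ_{r θ} = 1/r
Ricci tensor (R_{ij} = R^k_{ikj}): R_{rr} = 0, R_{rθ} = 0, R_{θθ} = 0
Inverse metric: g^{rr} = 1, g^{θθ} = 1/r^2
R = g^{ij} R_{ij} = (1)(0) + (1/r^2)(0) = 0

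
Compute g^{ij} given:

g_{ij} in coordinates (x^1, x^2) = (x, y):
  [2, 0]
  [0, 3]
The metric is diagonal, so g^{ij} is diagonal with entries 1/g_{ii}: diag(1/2, 1/3).
g^{ij}:
  [1/2, 0]
  [0, 1/3]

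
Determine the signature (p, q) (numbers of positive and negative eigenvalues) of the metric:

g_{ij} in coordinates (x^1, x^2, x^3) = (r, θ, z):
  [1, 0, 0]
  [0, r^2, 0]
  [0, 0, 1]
The metric is diagonal, so its eigenvalues are the diagonal entries: 1, r^2, 1 (at a generic point, where coordinate-dependent entries are positive).
3 positive, 0 negative.
(3, 0) - Riemannian (positive definite)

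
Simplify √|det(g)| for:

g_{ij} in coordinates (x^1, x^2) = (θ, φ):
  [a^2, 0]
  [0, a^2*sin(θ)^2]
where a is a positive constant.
det(g) = a^4*sin(θ)^2
√|det(g)| = a^2*sin(θ) (taking 0 < θ < π so that |sin(θ)| = sin(θ))
Volume element: dV = a^2*sin(θ) dθ dφ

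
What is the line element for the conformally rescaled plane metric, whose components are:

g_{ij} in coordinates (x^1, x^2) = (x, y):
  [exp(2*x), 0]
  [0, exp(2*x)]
ds^2 = g_{ij} dx^i dx^j; only the non-zero components contribute.
ds^2 = exp(2*x) dx^2 + exp(2*x) dy^2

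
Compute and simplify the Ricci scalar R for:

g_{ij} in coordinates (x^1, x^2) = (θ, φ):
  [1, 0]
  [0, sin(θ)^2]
Non-zero Christoffel symbols (Γ^k_{ij} = Γ^k_{ji}):
Γ^θ_{φ φ} = -sin(2*θ)/2
Γ^φ_{θ φ} = 1/tan(θ)
Ricci tensor (R_{ij} = R^k_{ikj}): R_{θθ} = 1, R_{θφ} = 0, R_{φφ} = sin(θ)^2
Inverse metric: g^{θθ} = 1, g^{φφ} = 1/sin(θ)^2
R = g^{ij} R_{ij} = (1)(1) + (1/sin(θ)^2)(sin(θ)^2) = 2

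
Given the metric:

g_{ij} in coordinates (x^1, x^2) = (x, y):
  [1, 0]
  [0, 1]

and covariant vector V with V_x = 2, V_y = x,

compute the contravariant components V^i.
Inverse metric (diagonal): g^{xx} = 1, g^{yy} = 1
V^i = g^{ij} V_j:
V^x = (1)(2) + (0)(x) = 2
V^y = (0)(2) + (1)(x) = x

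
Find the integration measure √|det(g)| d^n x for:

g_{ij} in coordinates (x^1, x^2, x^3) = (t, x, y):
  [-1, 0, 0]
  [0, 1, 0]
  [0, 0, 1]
det(g) = -1
√|det(g)| = 1
Volume element: dV = 1 dt dx dy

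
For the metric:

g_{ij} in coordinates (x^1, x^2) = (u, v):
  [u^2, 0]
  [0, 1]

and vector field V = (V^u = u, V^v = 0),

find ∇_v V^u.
Non-zero Christoffel symbols:
Γ^u_{u u} = 1/u
∇_v V^u = ∂_v V^u + Γ^u_{v j} V^j
  = (0) + (0)(u) + (0)(0)
  = 0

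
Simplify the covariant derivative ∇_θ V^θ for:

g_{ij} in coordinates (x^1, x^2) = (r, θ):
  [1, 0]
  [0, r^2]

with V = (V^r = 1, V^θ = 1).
Non-zero Christoffel symbols:
Γ^r_{θ θ} = -r
Γ^θ_{r θ} = 1/r
∇_θ V^θ = ∂_θ V^θ + Γ^θ_{θ j} V^j
  = (0) + (1/r)(1) + (0)(1)
  = 1/r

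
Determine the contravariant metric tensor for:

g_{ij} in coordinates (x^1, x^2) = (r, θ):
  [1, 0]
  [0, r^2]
The metric is diagonal, so g^{ij} is diagonal with entries 1/g_{ii}: diag(1, 1/(r^2)).
g^{ij}:
  [1, 0]
  [0, 1/r^2]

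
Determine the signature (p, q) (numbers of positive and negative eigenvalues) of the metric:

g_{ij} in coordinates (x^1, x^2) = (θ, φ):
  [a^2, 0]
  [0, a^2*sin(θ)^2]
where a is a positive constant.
The metric is diagonal, so its eigenvalues are the diagonal entries: a^2, a^2*sin(θ)^2 (at a generic point, where coordinate-dependent entries are positive).
2 positive, 0 negative.
(2, 0) - Riemannian (positive definite)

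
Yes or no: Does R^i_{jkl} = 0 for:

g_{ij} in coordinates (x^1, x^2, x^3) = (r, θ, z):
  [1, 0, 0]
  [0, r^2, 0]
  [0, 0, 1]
Non-zero Christoffel symbols:
Γ^r_{θ θ} = -r
Γ^θ_{r θ} = 1/r
Ricci tensor: R_{rr} = 0, R_{rθ} = 0, R_{rz} = 0, R_{θθ} = 0, R_{θz} = 0, R_{zz} = 0
All R_{ij} vanish; in 3 dimensions the Riemann tensor is fully determined by the Ricci tensor, so R^i_{jkl} = 0: the metric is flat (curvilinear coordinates on flat space).
Yes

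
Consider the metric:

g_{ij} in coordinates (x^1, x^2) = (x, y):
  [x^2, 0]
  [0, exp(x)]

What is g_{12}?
With x^1 = x, x^2 = y, g_{12} = g_{xy} is the row-1, column-2 entry of the matrix.
g_{12} = 0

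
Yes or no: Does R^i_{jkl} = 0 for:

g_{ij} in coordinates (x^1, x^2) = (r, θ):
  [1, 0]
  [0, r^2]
Non-zero Christoffel symbols:
Γ^r_{θ θ} = -r
Γ^θ_{r θ} = 1/r
Ricci tensor: R_{rr} = 0, R_{rθ} = 0, R_{θθ} = 0
All R_{ij} vanish; in 2 dimensions the Riemann tensor is fully determined by the Ricci tensor, so R^i_{jkl} = 0: the metric is flat (curvilinear coordinates on flat space).
Yes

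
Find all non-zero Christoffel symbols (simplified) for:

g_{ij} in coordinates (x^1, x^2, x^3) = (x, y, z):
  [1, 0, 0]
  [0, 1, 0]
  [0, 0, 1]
Using Γ^k_{ij} = (1/2) g^{km} (∂_i g_{mj} + ∂_j g_{mi} - ∂_m g_{ij}); the metric is diagonal, so only the m = k term contributes.
Every metric component is constant, so all ∂_m g_{ij} = 0 and every Christoffel symbol vanishes.
All Christoffel symbols are zero.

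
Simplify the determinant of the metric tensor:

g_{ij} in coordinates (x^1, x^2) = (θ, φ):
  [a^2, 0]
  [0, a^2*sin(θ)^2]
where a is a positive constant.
For a 2×2 metric: det(g) = g_{11}·g_{22} - g_{12}·g_{21}
= (a^2)·(a^2*sin(θ)^2) - (0)·(0)
= a^4*sin(θ)^2 - 0
det(g) = a^4*sin(θ)^2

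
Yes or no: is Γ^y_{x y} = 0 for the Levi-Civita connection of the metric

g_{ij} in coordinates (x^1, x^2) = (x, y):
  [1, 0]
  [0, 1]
Γ^y_{x y} = (1/2) g^{yy} (∂_x g_{yy} + ∂_y g_{yx} - ∂_y g_{xy}) = (1/2)(1)((0) + (0) - (0)) = 0
This equals the proposed value 0.
Yes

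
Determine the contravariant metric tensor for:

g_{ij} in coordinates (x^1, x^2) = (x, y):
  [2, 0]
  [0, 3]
The metric is diagonal, so g^{ij} is diagonal with entries 1/g_{ii}: diag(1/2, 1/3).
g^{ij}:
  [1/2, 0]
  [0, 1/3]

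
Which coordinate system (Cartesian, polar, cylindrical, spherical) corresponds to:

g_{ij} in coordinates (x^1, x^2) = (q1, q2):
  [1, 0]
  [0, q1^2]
The line element ds^2 = dq1^2 + q1^2 dq2^2 is dr^2 + r^2 dθ^2 with q1 = r, q2 = θ.
polar coordinates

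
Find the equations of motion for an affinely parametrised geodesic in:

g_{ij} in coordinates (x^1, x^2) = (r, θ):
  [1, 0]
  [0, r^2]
Geodesic equation: d^2x^k/dλ^2 + Γ^k_{ij} (dx^i/dλ)(dx^j/dλ) = 0.
Non-zero Christoffel symbols:
Γ^r_{θ θ} = -r
Γ^θ_{r θ} = 1/r
Substituting (the symmetric pair Γ^k_{ij}, Γ^k_{ji} combines into a factor 2):
d^2r/dλ^2 - r (dθ/dλ)^2 = 0
d^2θ/dλ^2 + (2/r) (dr/dλ)(dθ/dλ) = 0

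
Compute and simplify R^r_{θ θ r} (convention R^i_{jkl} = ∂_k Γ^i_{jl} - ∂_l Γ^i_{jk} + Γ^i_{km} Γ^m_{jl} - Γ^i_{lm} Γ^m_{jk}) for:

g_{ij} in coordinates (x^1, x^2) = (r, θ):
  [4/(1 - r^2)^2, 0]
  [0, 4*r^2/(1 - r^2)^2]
Non-zero Christoffel symbols (Γ^k_{ij} = Γ^k_{ji}):
Γ^r_{r r} = 2*r/(1 - r^2)
Γ^r_{θ θ} = (r^3 + r)/(r^2 - 1)
Γ^θ_{r θ} = (-r^2 - 1)/(r^3 - r)
R^r_{θ θ r} = ∂_θ Γ^r_{θ r} - ∂_r Γ^r_{θ θ} + Γ^r_{θ m} Γ^m_{θ r} - Γ^r_{r m} Γ^m_{θ θ}
  = (0) - ((r^4 - 4*r^2 - 1)/(r^2 - 1)^2) + (-(r^2 + 1)^2/(r^2 - 1)^2) - (-2*r^2*(r^2 + 1)/(r^2 - 1)^2) = 4*r^2/(r^2 - 1)^2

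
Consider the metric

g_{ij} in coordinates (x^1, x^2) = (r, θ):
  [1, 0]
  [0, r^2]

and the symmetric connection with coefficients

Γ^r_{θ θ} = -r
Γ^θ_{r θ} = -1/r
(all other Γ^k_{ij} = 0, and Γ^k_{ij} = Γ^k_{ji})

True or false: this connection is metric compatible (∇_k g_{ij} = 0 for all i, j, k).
Using ∇_k g_{ij} = ∂_k g_{ij} - Γ^m_{ki} g_{mj} - Γ^m_{kj} g_{im}:
∇_θ g_{rθ} = (0) - (-r) - (-r) = 2*r ≠ 0
So the connection is not metric compatible (it is not the Levi-Civita connection).
False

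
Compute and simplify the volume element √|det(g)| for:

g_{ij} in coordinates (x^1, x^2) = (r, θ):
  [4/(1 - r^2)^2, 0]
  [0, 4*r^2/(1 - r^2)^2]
det(g) = 16*r^2/(1 - r^2)^4
√|det(g)| = 4*r/(r^2 - 1)^2
Volume element: dV = 4*r/(r^2 - 1)^2 dr dθ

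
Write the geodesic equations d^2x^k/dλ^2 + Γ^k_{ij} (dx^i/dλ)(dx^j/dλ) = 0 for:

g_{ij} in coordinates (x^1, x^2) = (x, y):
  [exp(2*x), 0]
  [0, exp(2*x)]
Geodesic equation: d^2x^k/dλ^2 + Γ^k_{ij} (dx^i/dλ)(dx^j/dλ) = 0.
Non-zero Christoffel symbols:
Γ^x_{x x} = 1
Γ^x_{y y} = -1
Γ^y_{x y} = 1
Substituting (the symmetric pair Γ^k_{ij}, Γ^k_{ji} combines into a factor 2):
d^2x/dλ^2 + (dx/dλ)^2 - (dy/dλ)^2 = 0
d^2y/dλ^2 + 2 (dx/dλ)(dy/dλ) = 0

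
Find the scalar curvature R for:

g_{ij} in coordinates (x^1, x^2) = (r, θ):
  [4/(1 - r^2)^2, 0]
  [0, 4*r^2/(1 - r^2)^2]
Non-zero Christoffel symbols (Γ^k_{ij} = Γ^k_{ji}):
Γ^r_{r r} = 2*r/(1 - r^2)
Γ^r_{θ θ} = (r^3 + r)/(r^2 - 1)
Γ^θ_{r θ} = (-r^2 - 1)/(r^3 - r)
Ricci tensor (R_{ij} = R^k_{ikj}): R_{rr} = -4/(r^2 - 1)^2, R_{rθ} = 0, R_{θθ} = -4*r^2/(r^2 - 1)^2
Inverse metric: g^{rr} = (1 - r^2)^2/4, g^{θθ} = (1 - r^2)^2/(4*r^2)
R = g^{ij} R_{ij} = ((1 - r^2)^2/4)(-4/(r^2 - 1)^2) + ((1 - r^2)^2/(4*r^2))(-4*r^2/(r^2 - 1)^2) = -2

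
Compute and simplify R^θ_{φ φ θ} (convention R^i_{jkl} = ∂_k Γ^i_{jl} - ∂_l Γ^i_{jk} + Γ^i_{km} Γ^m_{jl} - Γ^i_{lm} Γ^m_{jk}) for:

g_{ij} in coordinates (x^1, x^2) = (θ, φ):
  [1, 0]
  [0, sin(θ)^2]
Non-zero Christoffel symbols (Γ^k_{ij} = Γ^k_{ji}):
Γ^θ_{φ φ} = -sin(2*θ)/2
Γ^φ_{θ φ} = 1/tan(θ)
R^θ_{φ φ θ} = ∂_φ Γ^θ_{φ θ} - ∂_θ Γ^θ_{φ φ} + Γ^θ_{φ m} Γ^m_{φ θ} - Γ^θ_{θ m} Γ^m_{φ φ}
  = (0) - (-cos(2*θ)) + (-cos(θ)^2) - (0) = -sin(θ)^2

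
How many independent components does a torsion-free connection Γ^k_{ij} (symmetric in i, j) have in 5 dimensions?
Γ^k_{ij} has n choices for the upper index and n(n+1)/2 independent symmetric lower index pairs.
Total = 5 × 5×6/2 = 5 × 15 = 75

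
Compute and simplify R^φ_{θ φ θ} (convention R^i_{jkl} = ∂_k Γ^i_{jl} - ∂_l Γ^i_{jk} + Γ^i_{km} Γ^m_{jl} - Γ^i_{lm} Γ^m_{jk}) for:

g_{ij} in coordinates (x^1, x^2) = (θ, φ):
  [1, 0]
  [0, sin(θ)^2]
Non-zero Christoffel symbols (Γ^k_{ij} = Γ^k_{ji}):
Γ^θ_{φ φ} = -sin(2*θ)/2
Γ^φ_{θ φ} = 1/tan(θ)
R^φ_{θ φ θ} = ∂_φ Γ^φ_{θ θ} - ∂_θ Γ^φ_{θ φ} + Γ^φ_{φ m} Γ^m_{θ θ} - Γ^φ_{θ m} Γ^m_{θ φ}
  = (0) - (-1/sin(θ)^2) + (0) - (1/tan(θ)^2) = 1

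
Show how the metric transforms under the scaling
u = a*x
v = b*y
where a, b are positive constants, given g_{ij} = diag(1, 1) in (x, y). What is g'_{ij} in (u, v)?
Invert the transformation: x = u/a, y = v/b
g'_{ij} = (∂x^k/∂x'^i)(∂x^l/∂x'^j) g_{kl}; with g_{kl} = δ_{kl} this is Σ_k (∂x^k/∂x'^i)(∂x^k/∂x'^j).
Jacobian: ∂x/∂u = 1/a, ∂x/∂v = 0, ∂y/∂u = 0, ∂y/∂v = 1/b
g'_{uu} = (1/a)(1/a) + (0)(0) = 1/a^2
g'_{uv} = (1/a)(0) + (0)(1/b) = 0
g'_{vv} = (0)(0) + (1/b)(1/b) = 1/b^2
g'_{ij} = diag(1/a^2, 1/b^2)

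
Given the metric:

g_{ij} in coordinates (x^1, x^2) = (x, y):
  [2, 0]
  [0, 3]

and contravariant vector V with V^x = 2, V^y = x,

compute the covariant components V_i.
V_i = g_{ij} V^j:
V_x = (2)(2) + (0)(x) = 4
V_y = (0)(2) + (3)(x) = 3*x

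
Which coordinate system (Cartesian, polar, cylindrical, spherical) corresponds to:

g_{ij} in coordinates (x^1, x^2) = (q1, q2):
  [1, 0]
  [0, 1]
All components are constant and the metric is the identity, i.e. orthonormal rectilinear coordinates.
Cartesian (2D) coordinates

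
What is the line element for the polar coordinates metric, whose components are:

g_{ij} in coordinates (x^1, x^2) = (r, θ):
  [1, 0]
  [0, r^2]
ds^2 = g_{ij} dx^i dx^j; only the non-zero components contribute.
ds^2 = dr^2 + r^2 dθ^2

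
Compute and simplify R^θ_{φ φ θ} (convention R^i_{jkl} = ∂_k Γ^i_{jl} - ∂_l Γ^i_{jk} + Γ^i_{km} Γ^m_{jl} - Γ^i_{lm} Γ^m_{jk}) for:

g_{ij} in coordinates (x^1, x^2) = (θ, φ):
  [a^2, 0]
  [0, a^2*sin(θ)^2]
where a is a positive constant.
Non-zero Christoffel symbols (Γ^k_{ij} = Γ^k_{ji}):
Γ^θ_{φ φ} = -sin(2*θ)/2
Γ^φ_{θ φ} = 1/tan(θ)
R^θ_{φ φ θ} = ∂_φ Γ^θ_{φ θ} - ∂_θ Γ^θ_{φ φ} + Γ^θ_{φ m} Γ^m_{φ θ} - Γ^θ_{θ m} Γ^m_{φ φ}
  = (0) - (-cos(2*θ)) + (-cos(θ)^2) - (0) = -sin(θ)^2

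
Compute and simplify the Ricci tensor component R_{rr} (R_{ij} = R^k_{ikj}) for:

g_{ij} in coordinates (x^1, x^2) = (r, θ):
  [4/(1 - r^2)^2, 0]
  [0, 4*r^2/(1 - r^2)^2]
Non-zero Christoffel symbols (Γ^k_{ij} = Γ^k_{ji}):
Γ^r_{r r} = 2*r/(1 - r^2)
Γ^r_{θ θ} = (r^3 + r)/(r^2 - 1)
Γ^θ_{r θ} = (-r^2 - 1)/(r^3 - r)
R^r_{r r r} = 0 (a repeated index in an antisymmetric pair)
R^θ_{r θ r} = ∂_θ Γ^θ_{r r} - ∂_r Γ^θ_{r θ} + Γ^θ_{θ m} Γ^m_{r r} - Γ^θ_{r m} Γ^m_{r θ}
  = (0) - ((r^4 + 4*r^2 - 1)/(r^3 - r)^2) + (2*(r^2 + 1)/(r^2 - 1)^2) - ((r^2 + 1)^2/(r^3 - r)^2) = -4/(r^2 - 1)^2
R_{rr} = R^r_{r r r} + R^θ_{r θ r} = (0) + (-4/(r^2 - 1)^2) = -4/(r^2 - 1)^2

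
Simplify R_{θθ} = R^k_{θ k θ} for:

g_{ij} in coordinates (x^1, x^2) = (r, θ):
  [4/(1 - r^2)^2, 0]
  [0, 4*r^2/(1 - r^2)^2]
Non-zero Christoffel symbols (Γ^k_{ij} = Γ^k_{ji}):
Γ^r_{r r} = 2*r/(1 - r^2)
Γ^r_{θ θ} = (r^3 + r)/(r^2 - 1)
Γ^θ_{r θ} = (-r^2 - 1)/(r^3 - r)
R^r_{θ r θ} = ∂_r Γ^r_{θ θ} - ∂_θ Γ^r_{θ r} + Γ^r_{r m} Γ^m_{θ θ} - Γ^r_{θ m} Γ^m_{θ r}
  = ((r^4 - 4*r^2 - 1)/(r^2 - 1)^2) - (0) + (-2*r^2*(r^2 + 1)/(r^2 - 1)^2) - (-(r^2 + 1)^2/(r^2 - 1)^2) = -4*r^2/(r^2 - 1)^2
R^θ_{θ θ θ} = 0 (a repeated index in an antisymmetric pair)
R_{θθ} = R^r_{θ r θ} + R^θ_{θ θ θ} = (-4*r^2/(r^2 - 1)^2) + (0) = -4*r^2/(r^2 - 1)^2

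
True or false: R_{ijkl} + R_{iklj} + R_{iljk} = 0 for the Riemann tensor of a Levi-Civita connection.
This is the first (algebraic) Bianchi identity.
True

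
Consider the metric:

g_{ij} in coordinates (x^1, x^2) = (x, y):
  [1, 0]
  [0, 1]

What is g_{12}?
With x^1 = x, x^2 = y, g_{12} = g_{xy} is the row-1, column-2 entry of the matrix.
g_{12} = 0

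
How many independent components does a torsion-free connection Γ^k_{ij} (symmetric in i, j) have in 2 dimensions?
Γ^k_{ij} has n choices for the upper index and n(n+1)/2 independent symmetric lower index pairs.
Total = 2 × 2×3/2 = 2 × 3 = 6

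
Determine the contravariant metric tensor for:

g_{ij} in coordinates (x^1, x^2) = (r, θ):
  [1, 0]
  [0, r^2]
The metric is diagonal, so g^{ij} is diagonal with entries 1/g_{ii}: diag(1, 1/(r^2)).
g^{ij}:
  [1, 0]
  [0, 1/r^2]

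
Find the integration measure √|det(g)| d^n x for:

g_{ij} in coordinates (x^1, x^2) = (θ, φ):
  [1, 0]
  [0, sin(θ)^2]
det(g) = sin(θ)^2
√|det(g)| = sin(θ) (taking 0 < θ < π so that |sin(θ)| = sin(θ))
Volume element: dV = sin(θ) dθ dφ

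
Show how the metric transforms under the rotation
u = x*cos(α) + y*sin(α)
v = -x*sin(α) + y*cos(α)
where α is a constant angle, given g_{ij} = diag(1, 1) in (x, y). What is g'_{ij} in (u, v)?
Invert the transformation: x = u*cos(α) - v*sin(α), y = u*sin(α) + v*cos(α)
g'_{ij} = (∂x^k/∂x'^i)(∂x^l/∂x'^j) g_{kl}; with g_{kl} = δ_{kl} this is Σ_k (∂x^k/∂x'^i)(∂x^k/∂x'^j).
Jacobian: ∂x/∂u = cos(α), ∂x/∂v = -sin(α), ∂y/∂u = sin(α), ∂y/∂v = cos(α)
g'_{uu} = (cos(α))(cos(α)) + (sin(α))(sin(α)) = 1
g'_{uv} = (cos(α))(-sin(α)) + (sin(α))(cos(α)) = 0
g'_{vv} = (-sin(α))(-sin(α)) + (cos(α))(cos(α)) = 1
g'_{ij} = diag(1, 1)
The Euclidean metric is invariant under rotations.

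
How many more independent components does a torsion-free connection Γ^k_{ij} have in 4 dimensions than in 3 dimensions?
Independent components in n dimensions: n × n(n+1)/2 = n^2(n+1)/2.
4D: 4 × 10 = 40
3D: 3 × 6 = 18
Difference = 40 - 18 = 22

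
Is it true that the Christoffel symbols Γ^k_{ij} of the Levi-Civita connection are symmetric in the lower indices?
The Levi-Civita connection is torsion-free, which is exactly Γ^k_{ij} = Γ^k_{ji}.
Yes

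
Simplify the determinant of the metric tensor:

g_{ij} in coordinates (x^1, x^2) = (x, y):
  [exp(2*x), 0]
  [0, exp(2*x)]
For a 2×2 metric: det(g) = g_{11}·g_{22} - g_{12}·g_{21}
= (exp(2*x))·(exp(2*x)) - (0)·(0)
= exp(4*x) - 0
det(g) = exp(4*x)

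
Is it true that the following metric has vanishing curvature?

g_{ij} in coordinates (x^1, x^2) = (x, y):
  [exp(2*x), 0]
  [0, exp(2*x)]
Non-zero Christoffel symbols:
Γ^x_{x x} = 1
Γ^x_{y y} = -1
Γ^y_{x y} = 1
Ricci tensor: R_{xx} = 0, R_{xy} = 0, R_{yy} = 0
All R_{ij} vanish; in 2 dimensions the Riemann tensor is fully determined by the Ricci tensor, so R^i_{jkl} = 0: the metric is flat (curvilinear coordinates on flat space).
Yes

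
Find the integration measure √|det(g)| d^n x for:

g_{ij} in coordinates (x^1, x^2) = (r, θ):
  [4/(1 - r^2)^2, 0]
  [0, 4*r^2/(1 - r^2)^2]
det(g) = 16*r^2/(1 - r^2)^4
√|det(g)| = 4*r/(r^2 - 1)^2
Volume element: dV = 4*r/(r^2 - 1)^2 dr dθ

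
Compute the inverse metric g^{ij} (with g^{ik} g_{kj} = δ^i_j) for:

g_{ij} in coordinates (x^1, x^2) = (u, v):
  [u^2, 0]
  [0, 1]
The metric is diagonal, so g^{ij} is diagonal with entries 1/g_{ii}: diag(1/(u^2), 1).
g^{ij}:
  [1/u^2, 0]
  [0, 1]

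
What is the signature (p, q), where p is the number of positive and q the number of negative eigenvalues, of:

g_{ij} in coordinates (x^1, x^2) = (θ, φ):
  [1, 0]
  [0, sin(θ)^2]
The metric is diagonal, so its eigenvalues are the diagonal entries: 1, sin(θ)^2 (at a generic point, where coordinate-dependent entries are positive).
2 positive, 0 negative.
(2, 0) - Riemannian (positive definite)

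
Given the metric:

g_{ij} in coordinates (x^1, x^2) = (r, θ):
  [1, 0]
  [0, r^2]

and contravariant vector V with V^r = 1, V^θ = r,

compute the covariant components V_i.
V_i = g_{ij} V^j:
V_r = (1)(1) + (0)(r) = 1
V_θ = (0)(1) + (r^2)(r) = r^3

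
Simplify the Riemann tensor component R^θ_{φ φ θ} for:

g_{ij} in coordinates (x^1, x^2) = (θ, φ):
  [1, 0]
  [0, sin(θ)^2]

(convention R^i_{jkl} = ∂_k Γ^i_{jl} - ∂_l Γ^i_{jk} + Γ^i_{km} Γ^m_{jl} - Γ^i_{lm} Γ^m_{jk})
Non-zero Christoffel symbols (Γ^k_{ij} = Γ^k_{ji}):
Γ^θ_{φ φ} = -sin(2*θ)/2
Γ^φ_{θ φ} = 1/tan(θ)
R^θ_{φ φ θ} = ∂_φ Γ^θ_{φ θ} - ∂_θ Γ^θ_{φ φ} + Γ^θ_{φ m} Γ^m_{φ θ} - Γ^θ_{θ m} Γ^m_{φ φ}
  = (0) - (-cos(2*θ)) + (-cos(θ)^2) - (0) = -sin(θ)^2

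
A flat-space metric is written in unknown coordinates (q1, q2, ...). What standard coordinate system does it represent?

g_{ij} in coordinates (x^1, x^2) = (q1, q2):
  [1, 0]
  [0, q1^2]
The line element ds^2 = dq1^2 + q1^2 dq2^2 is dr^2 + r^2 dθ^2 with q1 = r, q2 = θ.
polar coordinates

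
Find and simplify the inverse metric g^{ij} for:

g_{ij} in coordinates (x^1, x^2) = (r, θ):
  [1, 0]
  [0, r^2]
The metric is diagonal, so g^{ij} is diagonal with entries 1/g_{ii}: diag(1, 1/(r^2)).
g^{ij}:
  [1, 0]
  [0, 1/r^2]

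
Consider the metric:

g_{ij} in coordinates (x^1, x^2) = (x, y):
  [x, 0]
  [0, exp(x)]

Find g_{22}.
With x^1 = x, x^2 = y, g_{22} = g_{yy} is the row-2, column-2 entry of the matrix.
g_{22} = exp(x)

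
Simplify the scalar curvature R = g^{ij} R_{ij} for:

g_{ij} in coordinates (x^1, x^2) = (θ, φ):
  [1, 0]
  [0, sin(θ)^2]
Non-zero Christoffel symbols (Γ^k_{ij} = Γ^k_{ji}):
Γ^θ_{φ φ} = -sin(2*θ)/2
Γ^φ_{θ φ} = 1/tan(θ)
Ricci tensor (R_{ij} = R^k_{ikj}): R_{θθ} = 1, R_{θφ} = 0, R_{φφ} = sin(θ)^2
Inverse metric: g^{θθ} = 1, g^{φφ} = 1/sin(θ)^2
R = g^{ij} R_{ij} = (1)(1) + (1/sin(θ)^2)(sin(θ)^2) = 2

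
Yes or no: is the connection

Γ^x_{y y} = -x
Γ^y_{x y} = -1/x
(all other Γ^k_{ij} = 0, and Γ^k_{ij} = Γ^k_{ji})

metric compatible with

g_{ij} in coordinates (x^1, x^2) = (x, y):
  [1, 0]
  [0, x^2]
Using ∇_k g_{ij} = ∂_k g_{ij} - Γ^m_{ki} g_{mj} - Γ^m_{kj} g_{im}:
∇_y g_{xy} = (0) - (-x) - (-x) = 2*x ≠ 0
So the connection is not metric compatible (it is not the Levi-Civita connection).
No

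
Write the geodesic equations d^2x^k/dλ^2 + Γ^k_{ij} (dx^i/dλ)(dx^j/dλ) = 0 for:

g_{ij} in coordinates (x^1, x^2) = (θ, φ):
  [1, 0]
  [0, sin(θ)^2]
Geodesic equation: d^2x^k/dλ^2 + Γ^k_{ij} (dx^i/dλ)(dx^j/dλ) = 0.
Non-zero Christoffel symbols:
Γ^θ_{φ φ} = -sin(2*θ)/2
Γ^φ_{θ φ} = 1/tan(θ)
Substituting (the symmetric pair Γ^k_{ij}, Γ^k_{ji} combines into a factor 2):
d^2θ/dλ^2 - (sin(2*θ)/2) (dφ/dλ)^2 = 0
d^2φ/dλ^2 + (2/tan(θ)) (dθ/dλ)(dφ/dλ) = 0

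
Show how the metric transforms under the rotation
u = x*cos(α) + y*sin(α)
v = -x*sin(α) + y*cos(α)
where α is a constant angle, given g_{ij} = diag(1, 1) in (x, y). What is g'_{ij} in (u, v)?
Invert the transformation: x = u*cos(α) - v*sin(α), y = u*sin(α) + v*cos(α)
g'_{ij} = (∂x^k/∂x'^i)(∂x^l/∂x'^j) g_{kl}; with g_{kl} = δ_{kl} this is Σ_k (∂x^k/∂x'^i)(∂x^k/∂x'^j).
Jacobian: ∂x/∂u = cos(α), ∂x/∂v = -sin(α), ∂y/∂u = sin(α), ∂y/∂v = cos(α)
g'_{uu} = (cos(α))(cos(α)) + (sin(α))(sin(α)) = 1
g'_{uv} = (cos(α))(-sin(α)) + (sin(α))(cos(α)) = 0
g'_{vv} = (-sin(α))(-sin(α)) + (cos(α))(cos(α)) = 1
g'_{ij} = diag(1, 1)
The Euclidean metric is invariant under rotations.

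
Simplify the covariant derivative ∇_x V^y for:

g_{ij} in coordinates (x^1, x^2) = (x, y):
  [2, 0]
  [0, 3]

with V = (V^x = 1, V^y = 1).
All Christoffel symbols are zero.
∇_x V^y = ∂_x V^y + Γ^y_{x j} V^j
  = (0) + (0)(1) + (0)(1)
  = 0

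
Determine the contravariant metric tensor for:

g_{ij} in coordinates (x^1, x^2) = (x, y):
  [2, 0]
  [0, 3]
The metric is diagonal, so g^{ij} is diagonal with entries 1/g_{ii}: diag(1/2, 1/3).
g^{ij}:
  [1/2, 0]
  [0, 1/3]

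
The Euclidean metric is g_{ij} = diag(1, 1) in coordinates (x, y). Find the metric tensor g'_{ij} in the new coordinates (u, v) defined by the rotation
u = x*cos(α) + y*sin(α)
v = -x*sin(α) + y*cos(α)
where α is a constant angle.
Invert the transformation: x = u*cos(α) - v*sin(α), y = u*sin(α) + v*cos(α)
g'_{ij} = (∂x^k/∂x'^i)(∂x^l/∂x'^j) g_{kl}; with g_{kl} = δ_{kl} this is Σ_k (∂x^k/∂x'^i)(∂x^k/∂x'^j).
Jacobian: ∂x/∂u = cos(α), ∂x/∂v = -sin(α), ∂y/∂u = sin(α), ∂y/∂v = cos(α)
g'_{uu} = (cos(α))(cos(α)) + (sin(α))(sin(α)) = 1
g'_{uv} = (cos(α))(-sin(α)) + (sin(α))(cos(α)) = 0
g'_{vv} = (-sin(α))(-sin(α)) + (cos(α))(cos(α)) = 1
g'_{ij} = diag(1, 1)
The Euclidean metric is invariant under rotations.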